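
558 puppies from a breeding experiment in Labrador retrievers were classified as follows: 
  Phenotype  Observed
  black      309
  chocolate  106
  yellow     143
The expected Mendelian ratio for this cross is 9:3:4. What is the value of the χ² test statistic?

0.182

Under the 9:3:4 hypothesis (Σ ratio = 16, N = 558):
  black: 558 × 9/16 = 313.875
  chocolate: 558 × 3/16 = 104.625
  yellow: 558 × 4/16 = 139.5
χ² = Σ (O − E)² / E
  black: (309 − 313.875)² / 313.875 = 0.0757
  chocolate: (106 − 104.625)² / 104.625 = 0.0181
  yellow: (143 − 139.5)² / 139.5 = 0.0878
χ² = 0.0757 + 0.0181 + 0.0878 = 0.1816 ≈ 0.182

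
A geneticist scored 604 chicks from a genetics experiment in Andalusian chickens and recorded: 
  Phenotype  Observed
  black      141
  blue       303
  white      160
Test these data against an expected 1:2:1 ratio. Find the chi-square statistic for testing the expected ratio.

Under the 1:2:1 hypothesis (Σ ratio = 4, N = 604):
  black: 604 × 1/4 = 151
  blue: 604 × 2/4 = 302
  white: 604 × 1/4 = 151
χ² = Σ (O − E)² / E
  black: (141 − 151)² / 151 = 0.6623
  blue: (303 − 302)² / 302 = 0.0033
  white: (160 − 151)² / 151 = 0.5364
χ² = 0.6623 + 0.0033 + 0.5364 = 1.202

1.202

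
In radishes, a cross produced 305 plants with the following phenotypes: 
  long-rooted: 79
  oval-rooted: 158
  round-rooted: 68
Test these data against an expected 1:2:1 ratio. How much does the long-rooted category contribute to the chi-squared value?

Under the 1:2:1 hypothesis (Σ ratio = 4, N = 305):
  long-rooted: 305 × 1/4 = 76.25
  oval-rooted: 305 × 2/4 = 152.5
  round-rooted: 305 × 1/4 = 76.25
Contribution of long-rooted: (79 − 76.25)² / 76.25 = 0.0992

0.099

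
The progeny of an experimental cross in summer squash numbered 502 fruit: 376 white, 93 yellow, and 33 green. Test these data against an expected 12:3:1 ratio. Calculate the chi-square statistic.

0.098

Total ratio parts = 16. Expected numbers out of 502:
  white: 502 × 12/16 = 376.5
  yellow: 502 × 3/16 = 94.125
  green: 502 × 1/16 = 31.375
χ² = Σ (O − E)² / E
  white: (376 − 376.5)² / 376.5 = 0.0007
  yellow: (93 − 94.125)² / 94.125 = 0.0134
  green: (33 − 31.375)² / 31.375 = 0.0842
χ² = 0.0007 + 0.0134 + 0.0842 = 0.0983 ≈ 0.098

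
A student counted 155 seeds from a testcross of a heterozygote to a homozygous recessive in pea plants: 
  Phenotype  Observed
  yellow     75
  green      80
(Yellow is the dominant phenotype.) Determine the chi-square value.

0.161

A testcross of a heterozygote (Aa × aa) gives a 1:1 phenotypic ratio.
The 1:1 ratio has 2 parts, so with N = 155 the expected counts are:
  yellow: 155 × 1/2 = 77.5
  green: 155 × 1/2 = 77.5
χ² = Σ (O − E)² / E
  yellow: (75 − 77.5)² / 77.5 = 0.0806
  green: (80 − 77.5)² / 77.5 = 0.0806
χ² = 0.0806 + 0.0806 = 0.1612 ≈ 0.161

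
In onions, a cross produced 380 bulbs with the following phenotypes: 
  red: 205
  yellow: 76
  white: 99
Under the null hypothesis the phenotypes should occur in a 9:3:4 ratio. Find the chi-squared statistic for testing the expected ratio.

0.843

Total ratio parts = 16. Expected numbers out of 380:
  red: 380 × 9/16 = 213.75
  yellow: 380 × 3/16 = 71.25
  white: 380 × 4/16 = 95
χ² = Σ (O − E)² / E
  red: (205 − 213.75)² / 213.75 = 0.3582
  yellow: (76 − 71.25)² / 71.25 = 0.3167
  white: (99 − 95)² / 95 = 0.1684
χ² = 0.3582 + 0.3167 + 0.1684 = 0.8433 ≈ 0.843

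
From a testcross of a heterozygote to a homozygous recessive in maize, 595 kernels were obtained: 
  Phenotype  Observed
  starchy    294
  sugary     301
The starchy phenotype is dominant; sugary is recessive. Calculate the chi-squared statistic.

0.082

A testcross of a heterozygote (Aa × aa) gives a 1:1 phenotypic ratio.
Under the 1:1 hypothesis (Σ ratio = 2, N = 595):
  starchy: 595 × 1/2 = 297.5
  sugary: 595 × 1/2 = 297.5
χ² = Σ (O − E)² / E
  starchy: (294 − 297.5)² / 297.5 = 0.0412
  sugary: (301 − 297.5)² / 297.5 = 0.0412
χ² = 0.0412 + 0.0412 = 0.0824 ≈ 0.082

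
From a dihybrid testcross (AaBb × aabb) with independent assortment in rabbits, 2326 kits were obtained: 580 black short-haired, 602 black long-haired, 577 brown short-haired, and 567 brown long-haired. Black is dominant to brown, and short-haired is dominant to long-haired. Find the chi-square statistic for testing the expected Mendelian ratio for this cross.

A dihybrid testcross with independent assortment gives a 1:1:1:1 ratio.
Under the 1:1:1:1 hypothesis (Σ ratio = 4, N = 2326):
  black short-haired: 2326 × 1/4 = 581.5
  black long-haired: 2326 × 1/4 = 581.5
  brown short-haired: 2326 × 1/4 = 581.5
  brown long-haired: 2326 × 1/4 = 581.5
χ² = Σ (O − E)² / E
  black short-haired: (580 − 581.5)² / 581.5 = 0.0039
  black long-haired: (602 − 581.5)² / 581.5 = 0.7227
  brown short-haired: (577 − 581.5)² / 581.5 = 0.0348
  brown long-haired: (567 − 581.5)² / 581.5 = 0.3616
χ² = 0.0039 + 0.7227 + 0.0348 + 0.3616 = 1.123

1.123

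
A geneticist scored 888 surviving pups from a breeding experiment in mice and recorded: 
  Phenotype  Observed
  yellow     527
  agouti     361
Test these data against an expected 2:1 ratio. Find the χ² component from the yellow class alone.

Under the 2:1 hypothesis (Σ ratio = 3, N = 888):
  yellow: 888 × 2/3 = 592
  agouti: 888 × 1/3 = 296
Contribution of yellow: (527 − 592)² / 592 = 7.1368

7.137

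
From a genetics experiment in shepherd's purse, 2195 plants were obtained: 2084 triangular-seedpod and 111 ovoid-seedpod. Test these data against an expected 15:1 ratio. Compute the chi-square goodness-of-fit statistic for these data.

Under the 15:1 hypothesis (Σ ratio = 16, N = 2195):
  triangular-seedpod: 2195 × 15/16 = 2057.8125
  ovoid-seedpod: 2195 × 1/16 = 137.1875
χ² = Σ (O − E)² / E
  triangular-seedpod: (2084 − 2057.8125)² / 2057.8125 = 0.3333
  ovoid-seedpod: (111 − 137.1875)² / 137.1875 = 4.9989
χ² = 0.3333 + 4.9989 = 5.3322 ≈ 5.332

5.332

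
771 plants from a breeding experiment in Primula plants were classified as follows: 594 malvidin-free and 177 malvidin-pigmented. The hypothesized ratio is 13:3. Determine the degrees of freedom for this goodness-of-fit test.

A goodness-of-fit test with 2 phenotype classes has df = 2 − 1 = 1.

1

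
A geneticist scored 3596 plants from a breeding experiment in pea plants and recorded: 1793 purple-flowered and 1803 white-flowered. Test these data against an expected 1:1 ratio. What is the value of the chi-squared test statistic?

Total ratio parts = 2. Expected numbers out of 3596:
  purple-flowered: 3596 × 1/2 = 1798
  white-flowered: 3596 × 1/2 = 1798
χ² = Σ (O − E)² / E
  purple-flowered: (1793 − 1798)² / 1798 = 0.0139
  white-flowered: (1803 − 1798)² / 1798 = 0.0139
χ² = 0.0139 + 0.0139 = 0.0278 ≈ 0.028

0.028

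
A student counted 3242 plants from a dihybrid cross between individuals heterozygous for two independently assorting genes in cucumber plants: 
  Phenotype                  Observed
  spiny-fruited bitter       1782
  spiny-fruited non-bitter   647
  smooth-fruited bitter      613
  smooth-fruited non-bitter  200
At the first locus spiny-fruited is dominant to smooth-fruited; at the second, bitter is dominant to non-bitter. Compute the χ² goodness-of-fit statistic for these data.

3.546

A dihybrid F₂ with independent assortment and complete dominance at both loci gives a 9:3:3:1 phenotypic ratio.
Total ratio parts = 16. Expected numbers out of 3242:
  spiny-fruited bitter: 3242 × 9/16 = 1823.625
  spiny-fruited non-bitter: 3242 × 3/16 = 607.875
  smooth-fruited bitter: 3242 × 3/16 = 607.875
  smooth-fruited non-bitter: 3242 × 1/16 = 202.625
χ² = Σ (O − E)² / E
  spiny-fruited bitter: (1782 − 1823.625)² / 1823.625 = 0.9501
  spiny-fruited non-bitter: (647 − 607.875)² / 607.875 = 2.5182
  smooth-fruited bitter: (613 − 607.875)² / 607.875 = 0.0432
  smooth-fruited non-bitter: (200 − 202.625)² / 202.625 = 0.0340
χ² = 0.9501 + 2.5182 + 0.0432 + 0.0340 = 3.5455 ≈ 3.546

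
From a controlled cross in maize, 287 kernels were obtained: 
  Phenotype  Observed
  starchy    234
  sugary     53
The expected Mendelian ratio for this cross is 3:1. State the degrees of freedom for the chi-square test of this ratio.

1

A goodness-of-fit test with 2 phenotype classes has df = 2 − 1 = 1.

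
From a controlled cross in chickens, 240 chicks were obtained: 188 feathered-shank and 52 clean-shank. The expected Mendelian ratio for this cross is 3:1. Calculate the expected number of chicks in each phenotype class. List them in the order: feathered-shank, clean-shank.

Under the 3:1 hypothesis (Σ ratio = 4, N = 240):
  feathered-shank: 240 × 3/4 = 180
  clean-shank: 240 × 1/4 = 60

180, 60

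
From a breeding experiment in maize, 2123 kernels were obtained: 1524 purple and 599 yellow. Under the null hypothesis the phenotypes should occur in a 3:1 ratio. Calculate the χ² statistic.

11.702

Expected counts for N = 2123 under a 3:1 ratio (total parts = 4):
  purple: 2123 × 3/4 = 1592.25
  yellow: 2123 × 1/4 = 530.75
χ² = Σ (O − E)² / E
  purple: (1524 − 1592.25)² / 1592.25 = 2.9255
  yellow: (599 − 530.75)² / 530.75 = 8.7764
χ² = 2.9255 + 8.7764 = 11.7019 ≈ 11.702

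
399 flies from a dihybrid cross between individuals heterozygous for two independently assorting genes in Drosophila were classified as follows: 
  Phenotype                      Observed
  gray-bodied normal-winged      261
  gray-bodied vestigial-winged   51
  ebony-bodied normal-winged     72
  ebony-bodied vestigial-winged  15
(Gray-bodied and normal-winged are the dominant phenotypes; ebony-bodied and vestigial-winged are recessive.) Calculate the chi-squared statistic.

A dihybrid F₂ with independent assortment and complete dominance at both loci gives a 9:3:3:1 phenotypic ratio.
Total ratio parts = 16. Expected numbers out of 399:
  gray-bodied normal-winged: 399 × 9/16 = 224.4375
  gray-bodied vestigial-winged: 399 × 3/16 = 74.8125
  ebony-bodied normal-winged: 399 × 3/16 = 74.8125
  ebony-bodied vestigial-winged: 399 × 1/16 = 24.9375
χ² = Σ (O − E)² / E
  gray-bodied normal-winged: (261 − 224.4375)² / 224.4375 = 5.9563
  gray-bodied vestigial-winged: (51 − 74.8125)² / 74.8125 = 7.5794
  ebony-bodied normal-winged: (72 − 74.8125)² / 74.8125 = 0.1057
  ebony-bodied vestigial-winged: (15 − 24.9375)² / 24.9375 = 3.9601
χ² = 5.9563 + 7.5794 + 0.1057 + 3.9601 = 17.6015 ≈ 17.602

17.602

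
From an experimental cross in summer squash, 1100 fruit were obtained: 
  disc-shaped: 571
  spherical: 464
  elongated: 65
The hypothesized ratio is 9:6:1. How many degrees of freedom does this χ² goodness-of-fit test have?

2

A goodness-of-fit test with 3 phenotype classes has df = 3 − 1 = 2.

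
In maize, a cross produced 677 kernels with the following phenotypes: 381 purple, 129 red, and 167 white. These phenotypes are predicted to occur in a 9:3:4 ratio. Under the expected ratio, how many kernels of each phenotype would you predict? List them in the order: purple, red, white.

380.8125, 126.9375, 169.25

Total ratio parts = 16. Expected numbers out of 677:
  purple: 677 × 9/16 = 380.8125
  red: 677 × 3/16 = 126.9375
  white: 677 × 4/16 = 169.25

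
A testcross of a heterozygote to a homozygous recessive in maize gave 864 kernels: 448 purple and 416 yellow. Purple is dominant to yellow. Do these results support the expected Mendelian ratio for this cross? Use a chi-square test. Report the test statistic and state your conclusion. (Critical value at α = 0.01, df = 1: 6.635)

1.185; consistent

A testcross of a heterozygote (Aa × aa) gives a 1:1 phenotypic ratio.
Total ratio parts = 2. Expected numbers out of 864:
  purple: 864 × 1/2 = 432
  yellow: 864 × 1/2 = 432
χ² = Σ (O − E)² / E
  purple: (448 − 432)² / 432 = 0.5926
  yellow: (416 − 432)² / 432 = 0.5926
χ² = 0.5926 + 0.5926 = 1.1852 ≈ 1.185
Degrees of freedom = 2 − 1 = 1; critical value at α = 0.01 is 6.635.
Since 1.185 < 6.635, we fail to reject the null hypothesis — the data are consistent with the 1:1 ratio.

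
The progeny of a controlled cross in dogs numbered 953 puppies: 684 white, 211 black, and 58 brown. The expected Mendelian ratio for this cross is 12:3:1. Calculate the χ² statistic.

Total ratio parts = 16. Expected numbers out of 953:
  white: 953 × 12/16 = 714.75
  black: 953 × 3/16 = 178.6875
  brown: 953 × 1/16 = 59.5625
χ² = Σ (O − E)² / E
  white: (684 − 714.75)² / 714.75 = 1.3229
  black: (211 − 178.6875)² / 178.6875 = 5.8431
  brown: (58 − 59.5625)² / 59.5625 = 0.0410
χ² = 1.3229 + 5.8431 + 0.0410 = 7.207

7.207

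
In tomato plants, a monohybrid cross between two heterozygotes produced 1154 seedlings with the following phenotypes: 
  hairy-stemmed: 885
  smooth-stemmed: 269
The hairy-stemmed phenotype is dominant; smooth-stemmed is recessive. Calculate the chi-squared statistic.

1.757

For a monohybrid cross between heterozygotes with complete dominance, the expected phenotypic ratio is 3:1.
The 3:1 ratio has 4 parts, so with N = 1154 the expected counts are:
  hairy-stemmed: 1154 × 3/4 = 865.5
  smooth-stemmed: 1154 × 1/4 = 288.5
χ² = Σ (O − E)² / E
  hairy-stemmed: (885 − 865.5)² / 865.5 = 0.4393
  smooth-stemmed: (269 − 288.5)² / 288.5 = 1.3180
χ² = 0.4393 + 1.3180 = 1.7573 ≈ 1.757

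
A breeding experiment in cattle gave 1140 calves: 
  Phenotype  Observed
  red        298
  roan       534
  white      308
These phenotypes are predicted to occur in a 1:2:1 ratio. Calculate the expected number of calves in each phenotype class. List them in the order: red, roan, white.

Total ratio parts = 4. Expected numbers out of 1140:
  red: 1140 × 1/4 = 285
  roan: 1140 × 2/4 = 570
  white: 1140 × 1/4 = 285

285, 570, 285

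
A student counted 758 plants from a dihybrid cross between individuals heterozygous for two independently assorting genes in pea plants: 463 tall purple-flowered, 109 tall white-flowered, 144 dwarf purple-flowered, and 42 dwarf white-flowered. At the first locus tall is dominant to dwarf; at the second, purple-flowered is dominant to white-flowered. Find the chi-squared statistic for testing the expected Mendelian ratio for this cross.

11.501

A dihybrid F₂ with independent assortment and complete dominance at both loci gives a 9:3:3:1 phenotypic ratio.
Under the 9:3:3:1 hypothesis (Σ ratio = 16, N = 758):
  tall purple-flowered: 758 × 9/16 = 426.375
  tall white-flowered: 758 × 3/16 = 142.125
  dwarf purple-flowered: 758 × 3/16 = 142.125
  dwarf white-flowered: 758 × 1/16 = 47.375
χ² = Σ (O − E)² / E
  tall purple-flowered: (463 − 426.375)² / 426.375 = 3.1460
  tall white-flowered: (109 − 142.125)² / 142.125 = 7.7204
  dwarf purple-flowered: (144 − 142.125)² / 142.125 = 0.0247
  dwarf white-flowered: (42 − 47.375)² / 47.375 = 0.6098
χ² = 3.1460 + 7.7204 + 0.0247 + 0.6098 = 11.5009 ≈ 11.501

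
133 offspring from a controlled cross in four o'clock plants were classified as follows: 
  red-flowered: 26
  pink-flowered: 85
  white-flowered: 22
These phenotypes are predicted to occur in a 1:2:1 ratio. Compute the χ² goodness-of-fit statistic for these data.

The 1:2:1 ratio has 4 parts, so with N = 133 the expected counts are:
  red-flowered: 133 × 1/4 = 33.25
  pink-flowered: 133 × 2/4 = 66.5
  white-flowered: 133 × 1/4 = 33.25
χ² = Σ (O − E)² / E
  red-flowered: (26 − 33.25)² / 33.25 = 1.5808
  pink-flowered: (85 − 66.5)² / 66.5 = 5.1466
  white-flowered: (22 − 33.25)² / 33.25 = 3.8064
χ² = 1.5808 + 5.1466 + 3.8064 = 10.5338 ≈ 10.534

10.534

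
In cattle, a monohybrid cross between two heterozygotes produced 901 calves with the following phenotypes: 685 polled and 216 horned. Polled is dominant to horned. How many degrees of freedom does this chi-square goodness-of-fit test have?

For a monohybrid cross between heterozygotes with complete dominance, the expected phenotypic ratio is 3:1.
A goodness-of-fit test with 2 phenotype classes has df = 2 − 1 = 1.

1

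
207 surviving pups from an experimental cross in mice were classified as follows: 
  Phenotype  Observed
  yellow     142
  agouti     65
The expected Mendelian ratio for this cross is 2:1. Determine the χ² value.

0.348

The 2:1 ratio has 3 parts, so with N = 207 the expected counts are:
  yellow: 207 × 2/3 = 138
  agouti: 207 × 1/3 = 69
χ² = Σ (O − E)² / E
  yellow: (142 − 138)² / 138 = 0.1159
  agouti: (65 − 69)² / 69 = 0.2319
χ² = 0.1159 + 0.2319 = 0.3478 ≈ 0.348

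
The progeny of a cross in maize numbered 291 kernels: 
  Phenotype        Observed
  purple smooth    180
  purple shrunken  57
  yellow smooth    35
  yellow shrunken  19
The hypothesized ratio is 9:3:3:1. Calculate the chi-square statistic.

Under the 9:3:3:1 hypothesis (Σ ratio = 16, N = 291):
  purple smooth: 291 × 9/16 = 163.6875
  purple shrunken: 291 × 3/16 = 54.5625
  yellow smooth: 291 × 3/16 = 54.5625
  yellow shrunken: 291 × 1/16 = 18.1875
χ² = Σ (O − E)² / E
  purple smooth: (180 − 163.6875)² / 163.6875 = 1.6256
  purple shrunken: (57 − 54.5625)² / 54.5625 = 0.1089
  yellow smooth: (35 − 54.5625)² / 54.5625 = 7.0138
  yellow shrunken: (19 − 18.1875)² / 18.1875 = 0.0363
χ² = 1.6256 + 0.1089 + 7.0138 + 0.0363 = 8.7846 ≈ 8.785

8.785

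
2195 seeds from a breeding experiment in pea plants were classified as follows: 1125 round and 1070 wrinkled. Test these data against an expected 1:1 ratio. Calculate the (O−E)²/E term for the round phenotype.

Under the 1:1 hypothesis (Σ ratio = 2, N = 2195):
  round: 2195 × 1/2 = 1097.5
  wrinkled: 2195 × 1/2 = 1097.5
Contribution of round: (1125 − 1097.5)² / 1097.5 = 0.6891

0.689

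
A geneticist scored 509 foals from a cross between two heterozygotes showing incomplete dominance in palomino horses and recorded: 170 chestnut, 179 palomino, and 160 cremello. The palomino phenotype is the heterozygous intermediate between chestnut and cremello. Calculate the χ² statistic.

45.189

With incomplete dominance, a heterozygote × heterozygote cross gives a 1:2:1 phenotypic ratio.
Total ratio parts = 4. Expected numbers out of 509:
  chestnut: 509 × 1/4 = 127.25
  palomino: 509 × 2/4 = 254.5
  cremello: 509 × 1/4 = 127.25
χ² = Σ (O − E)² / E
  chestnut: (170 − 127.25)² / 127.25 = 14.3620
  palomino: (179 − 254.5)² / 254.5 = 22.3978
  cremello: (160 − 127.25)² / 127.25 = 8.4288
χ² = 14.3620 + 22.3978 + 8.4288 = 45.1886 ≈ 45.189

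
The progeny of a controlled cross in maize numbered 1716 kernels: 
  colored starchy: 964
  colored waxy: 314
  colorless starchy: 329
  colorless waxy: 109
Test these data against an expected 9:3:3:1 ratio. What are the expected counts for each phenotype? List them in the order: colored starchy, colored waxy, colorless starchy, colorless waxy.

Total ratio parts = 16. Expected numbers out of 1716:
  colored starchy: 1716 × 9/16 = 965.25
  colored waxy: 1716 × 3/16 = 321.75
  colorless starchy: 1716 × 3/16 = 321.75
  colorless waxy: 1716 × 1/16 = 107.25

965.25, 321.75, 321.75, 107.25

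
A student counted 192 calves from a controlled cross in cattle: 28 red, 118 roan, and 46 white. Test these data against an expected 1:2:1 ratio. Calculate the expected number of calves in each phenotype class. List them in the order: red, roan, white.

48, 96, 48

Expected counts for N = 192 under a 1:2:1 ratio (total parts = 4):
  red: 192 × 1/4 = 48
  roan: 192 × 2/4 = 96
  white: 192 × 1/4 = 48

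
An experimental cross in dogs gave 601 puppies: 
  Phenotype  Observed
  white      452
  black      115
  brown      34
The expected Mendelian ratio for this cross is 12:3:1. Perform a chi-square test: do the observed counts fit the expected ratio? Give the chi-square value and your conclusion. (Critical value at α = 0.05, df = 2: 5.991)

The 12:3:1 ratio has 16 parts, so with N = 601 the expected counts are:
  white: 601 × 12/16 = 450.75
  black: 601 × 3/16 = 112.6875
  brown: 601 × 1/16 = 37.5625
χ² = Σ (O − E)² / E
  white: (452 − 450.75)² / 450.75 = 0.0035
  black: (115 − 112.6875)² / 112.6875 = 0.0475
  brown: (34 − 37.5625)² / 37.5625 = 0.3379
χ² = 0.0035 + 0.0475 + 0.3379 = 0.3889 ≈ 0.389
Degrees of freedom = 3 − 1 = 2; critical value at α = 0.05 is 5.991.
Since 0.389 < 5.991, we fail to reject the null hypothesis — the data are consistent with the 12:3:1 ratio.

0.389; consistent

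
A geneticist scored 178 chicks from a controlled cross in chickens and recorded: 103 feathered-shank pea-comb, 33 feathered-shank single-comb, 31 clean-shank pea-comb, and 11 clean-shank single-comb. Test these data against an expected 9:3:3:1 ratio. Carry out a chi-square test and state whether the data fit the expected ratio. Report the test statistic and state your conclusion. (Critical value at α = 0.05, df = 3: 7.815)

The 9:3:3:1 ratio has 16 parts, so with N = 178 the expected counts are:
  feathered-shank pea-comb: 178 × 9/16 = 100.125
  feathered-shank single-comb: 178 × 3/16 = 33.375
  clean-shank pea-comb: 178 × 3/16 = 33.375
  clean-shank single-comb: 178 × 1/16 = 11.125
χ² = Σ (O − E)² / E
  feathered-shank pea-comb: (103 − 100.125)² / 100.125 = 0.0826
  feathered-shank single-comb: (33 − 33.375)² / 33.375 = 0.0042
  clean-shank pea-comb: (31 − 33.375)² / 33.375 = 0.1690
  clean-shank single-comb: (11 − 11.125)² / 11.125 = 0.0014
χ² = 0.0826 + 0.0042 + 0.1690 + 0.0014 = 0.2572 ≈ 0.257
Degrees of freedom = 4 − 1 = 3; critical value at α = 0.05 is 7.815.
Since 0.257 < 7.815, we fail to reject the null hypothesis — the data are consistent with the 9:3:3:1 ratio.

0.257; consistent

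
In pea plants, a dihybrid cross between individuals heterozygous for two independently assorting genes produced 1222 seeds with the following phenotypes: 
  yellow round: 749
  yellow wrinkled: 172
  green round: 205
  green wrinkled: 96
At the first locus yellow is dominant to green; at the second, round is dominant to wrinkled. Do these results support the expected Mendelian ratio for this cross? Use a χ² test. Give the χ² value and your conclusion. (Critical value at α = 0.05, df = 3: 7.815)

A dihybrid F₂ with independent assortment and complete dominance at both loci gives a 9:3:3:1 phenotypic ratio.
Under the 9:3:3:1 hypothesis (Σ ratio = 16, N = 1222):
  yellow round: 1222 × 9/16 = 687.375
  yellow wrinkled: 1222 × 3/16 = 229.125
  green round: 1222 × 3/16 = 229.125
  green wrinkled: 1222 × 1/16 = 76.375
χ² = Σ (O − E)² / E
  yellow round: (749 − 687.375)² / 687.375 = 5.5248
  yellow wrinkled: (172 − 229.125)² / 229.125 = 14.2423
  green round: (205 − 229.125)² / 229.125 = 2.5402
  green wrinkled: (96 − 76.375)² / 76.375 = 5.0428
χ² = 5.5248 + 14.2423 + 2.5402 + 5.0428 = 27.3501 ≈ 27.350
Degrees of freedom = 4 − 1 = 3; critical value at α = 0.05 is 7.815.
Since 27.350 > 7.815, we reject the null hypothesis — the data do not fit the 9:3:3:1 ratio.

27.350; not consistent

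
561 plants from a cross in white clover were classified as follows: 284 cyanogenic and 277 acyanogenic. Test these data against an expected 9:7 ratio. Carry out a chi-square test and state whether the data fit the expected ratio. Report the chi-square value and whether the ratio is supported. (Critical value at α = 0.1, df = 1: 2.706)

7.216; not consistent

The 9:7 ratio has 16 parts, so with N = 561 the expected counts are:
  cyanogenic: 561 × 9/16 = 315.5625
  acyanogenic: 561 × 7/16 = 245.4375
χ² = Σ (O − E)² / E
  cyanogenic: (284 − 315.5625)² / 315.5625 = 3.1569
  acyanogenic: (277 − 245.4375)² / 245.4375 = 4.0588
χ² = 3.1569 + 4.0588 = 7.2157 ≈ 7.216
Degrees of freedom = 2 − 1 = 1; critical value at α = 0.1 is 2.706.
Since 7.216 > 2.706, we reject the null hypothesis — the data do not fit the 9:7 ratio.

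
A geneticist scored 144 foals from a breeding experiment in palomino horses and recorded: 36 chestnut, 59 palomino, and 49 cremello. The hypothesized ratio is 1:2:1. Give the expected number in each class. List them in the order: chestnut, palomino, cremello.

36, 72, 36

Under the 1:2:1 hypothesis (Σ ratio = 4, N = 144):
  chestnut: 144 × 1/4 = 36
  palomino: 144 × 2/4 = 72
  cremello: 144 × 1/4 = 36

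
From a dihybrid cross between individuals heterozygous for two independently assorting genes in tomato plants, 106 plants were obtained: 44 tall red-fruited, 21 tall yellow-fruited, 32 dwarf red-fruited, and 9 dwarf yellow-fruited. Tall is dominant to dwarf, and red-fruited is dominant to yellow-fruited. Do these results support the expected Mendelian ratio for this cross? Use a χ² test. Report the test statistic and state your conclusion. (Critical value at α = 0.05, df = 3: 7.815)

12.407; not consistent

A dihybrid F₂ with independent assortment and complete dominance at both loci gives a 9:3:3:1 phenotypic ratio.
The 9:3:3:1 ratio has 16 parts, so with N = 106 the expected counts are:
  tall red-fruited: 106 × 9/16 = 59.625
  tall yellow-fruited: 106 × 3/16 = 19.875
  dwarf red-fruited: 106 × 3/16 = 19.875
  dwarf yellow-fruited: 106 × 1/16 = 6.625
χ² = Σ (O − E)² / E
  tall red-fruited: (44 − 59.625)² / 59.625 = 4.0946
  tall yellow-fruited: (21 − 19.875)² / 19.875 = 0.0637
  dwarf red-fruited: (32 − 19.875)² / 19.875 = 7.3970
  dwarf yellow-fruited: (9 − 6.625)² / 6.625 = 0.8514
χ² = 4.0946 + 0.0637 + 7.3970 + 0.8514 = 12.4067 ≈ 12.407
Degrees of freedom = 4 − 1 = 3; critical value at α = 0.05 is 7.815.
Since 12.407 > 7.815, we reject the null hypothesis — the data do not fit the 9:3:3:1 ratio.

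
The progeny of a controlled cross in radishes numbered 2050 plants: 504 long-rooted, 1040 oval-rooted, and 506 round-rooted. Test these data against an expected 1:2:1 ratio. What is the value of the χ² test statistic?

0.443

Under the 1:2:1 hypothesis (Σ ratio = 4, N = 2050):
  long-rooted: 2050 × 1/4 = 512.5
  oval-rooted: 2050 × 2/4 = 1025
  round-rooted: 2050 × 1/4 = 512.5
χ² = Σ (O − E)² / E
  long-rooted: (504 − 512.5)² / 512.5 = 0.1410
  oval-rooted: (1040 − 1025)² / 1025 = 0.2195
  round-rooted: (506 − 512.5)² / 512.5 = 0.0824
χ² = 0.1410 + 0.2195 + 0.0824 = 0.4429 ≈ 0.443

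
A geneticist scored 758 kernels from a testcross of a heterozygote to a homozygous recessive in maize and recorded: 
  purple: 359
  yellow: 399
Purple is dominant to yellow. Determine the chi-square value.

2.111

A testcross of a heterozygote (Aa × aa) gives a 1:1 phenotypic ratio.
Total ratio parts = 2. Expected numbers out of 758:
  purple: 758 × 1/2 = 379
  yellow: 758 × 1/2 = 379
χ² = Σ (O − E)² / E
  purple: (359 − 379)² / 379 = 1.0554
  yellow: (399 − 379)² / 379 = 1.0554
χ² = 1.0554 + 1.0554 = 2.1108 ≈ 2.111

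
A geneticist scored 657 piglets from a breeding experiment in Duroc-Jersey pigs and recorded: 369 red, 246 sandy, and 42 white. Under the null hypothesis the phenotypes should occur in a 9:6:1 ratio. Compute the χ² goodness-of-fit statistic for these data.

Under the 9:6:1 hypothesis (Σ ratio = 16, N = 657):
  red: 657 × 9/16 = 369.5625
  sandy: 657 × 6/16 = 246.375
  white: 657 × 1/16 = 41.0625
χ² = Σ (O − E)² / E
  red: (369 − 369.5625)² / 369.5625 = 0.0009
  sandy: (246 − 246.375)² / 246.375 = 0.0006
  white: (42 − 41.0625)² / 41.0625 = 0.0214
χ² = 0.0009 + 0.0006 + 0.0214 = 0.0229 ≈ 0.023

0.023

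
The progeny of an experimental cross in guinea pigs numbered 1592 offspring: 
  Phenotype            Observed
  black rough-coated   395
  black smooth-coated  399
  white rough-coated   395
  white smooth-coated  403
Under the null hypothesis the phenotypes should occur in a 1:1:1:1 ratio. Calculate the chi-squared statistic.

0.111

The 1:1:1:1 ratio has 4 parts, so with N = 1592 the expected counts are:
  black rough-coated: 1592 × 1/4 = 398
  black smooth-coated: 1592 × 1/4 = 398
  white rough-coated: 1592 × 1/4 = 398
  white smooth-coated: 1592 × 1/4 = 398
χ² = Σ (O − E)² / E
  black rough-coated: (395 − 398)² / 398 = 0.0226
  black smooth-coated: (399 − 398)² / 398 = 0.0025
  white rough-coated: (395 − 398)² / 398 = 0.0226
  white smooth-coated: (403 − 398)² / 398 = 0.0628
χ² = 0.0226 + 0.0025 + 0.0226 + 0.0628 = 0.1105 ≈ 0.111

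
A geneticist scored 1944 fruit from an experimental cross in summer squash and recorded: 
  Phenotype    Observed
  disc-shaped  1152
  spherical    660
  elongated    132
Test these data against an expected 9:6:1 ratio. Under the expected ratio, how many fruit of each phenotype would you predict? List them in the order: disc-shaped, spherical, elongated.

1093.5, 729, 121.5

Expected counts for N = 1944 under a 9:6:1 ratio (total parts = 16):
  disc-shaped: 1944 × 9/16 = 1093.5
  spherical: 1944 × 6/16 = 729
  elongated: 1944 × 1/16 = 121.5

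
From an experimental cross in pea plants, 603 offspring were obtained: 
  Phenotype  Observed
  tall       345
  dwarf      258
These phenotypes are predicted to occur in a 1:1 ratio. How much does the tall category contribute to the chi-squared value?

6.276

Total ratio parts = 2. Expected numbers out of 603:
  tall: 603 × 1/2 = 301.5
  dwarf: 603 × 1/2 = 301.5
Contribution of tall: (345 − 301.5)² / 301.5 = 6.2761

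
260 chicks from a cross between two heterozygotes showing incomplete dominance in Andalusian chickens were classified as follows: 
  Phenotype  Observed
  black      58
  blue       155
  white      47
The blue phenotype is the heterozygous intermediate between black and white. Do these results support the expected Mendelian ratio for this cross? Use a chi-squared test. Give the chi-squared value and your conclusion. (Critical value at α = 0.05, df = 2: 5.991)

With incomplete dominance, a heterozygote × heterozygote cross gives a 1:2:1 phenotypic ratio.
The 1:2:1 ratio has 4 parts, so with N = 260 the expected counts are:
  black: 260 × 1/4 = 65
  blue: 260 × 2/4 = 130
  white: 260 × 1/4 = 65
χ² = Σ (O − E)² / E
  black: (58 − 65)² / 65 = 0.7538
  blue: (155 − 130)² / 130 = 4.8077
  white: (47 − 65)² / 65 = 4.9846
χ² = 0.7538 + 4.8077 + 4.9846 = 10.5461 ≈ 10.546
Degrees of freedom = 3 − 1 = 2; critical value at α = 0.05 is 5.991.
Since 10.546 > 5.991, we reject the null hypothesis — the data do not fit the 1:2:1 ratio.

10.546; not consistent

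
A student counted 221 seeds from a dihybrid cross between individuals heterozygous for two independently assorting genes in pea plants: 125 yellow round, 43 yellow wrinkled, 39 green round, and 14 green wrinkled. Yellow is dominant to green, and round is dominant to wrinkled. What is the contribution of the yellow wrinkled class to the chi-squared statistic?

0.059

A dihybrid F₂ with independent assortment and complete dominance at both loci gives a 9:3:3:1 phenotypic ratio.
Expected counts for N = 221 under a 9:3:3:1 ratio (total parts = 16):
  yellow round: 221 × 9/16 = 124.3125
  yellow wrinkled: 221 × 3/16 = 41.4375
  green round: 221 × 3/16 = 41.4375
  green wrinkled: 221 × 1/16 = 13.8125
Contribution of yellow wrinkled: (43 − 41.4375)² / 41.4375 = 0.0589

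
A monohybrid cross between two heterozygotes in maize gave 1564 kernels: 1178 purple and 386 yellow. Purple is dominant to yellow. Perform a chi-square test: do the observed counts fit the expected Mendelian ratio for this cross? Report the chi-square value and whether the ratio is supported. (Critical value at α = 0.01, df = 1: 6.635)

0.085; consistent

For a monohybrid cross between heterozygotes with complete dominance, the expected phenotypic ratio is 3:1.
The 3:1 ratio has 4 parts, so with N = 1564 the expected counts are:
  purple: 1564 × 3/4 = 1173
  yellow: 1564 × 1/4 = 391
χ² = Σ (O − E)² / E
  purple: (1178 − 1173)² / 1173 = 0.0213
  yellow: (386 − 391)² / 391 = 0.0639
χ² = 0.0213 + 0.0639 = 0.0852 ≈ 0.085
Degrees of freedom = 2 − 1 = 1; critical value at α = 0.01 is 6.635.
Since 0.085 < 6.635, we fail to reject the null hypothesis — the data are consistent with the 3:1 ratio.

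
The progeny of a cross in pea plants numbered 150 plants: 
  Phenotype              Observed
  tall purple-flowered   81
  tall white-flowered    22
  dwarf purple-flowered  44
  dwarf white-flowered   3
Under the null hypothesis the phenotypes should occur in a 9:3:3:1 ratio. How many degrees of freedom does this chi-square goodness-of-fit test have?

A goodness-of-fit test with 4 phenotype classes has df = 4 − 1 = 3.

3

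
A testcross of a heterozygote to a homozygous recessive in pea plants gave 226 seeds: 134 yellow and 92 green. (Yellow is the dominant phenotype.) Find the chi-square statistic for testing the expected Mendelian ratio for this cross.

7.805

A testcross of a heterozygote (Aa × aa) gives a 1:1 phenotypic ratio.
The 1:1 ratio has 2 parts, so with N = 226 the expected counts are:
  yellow: 226 × 1/2 = 113
  green: 226 × 1/2 = 113
χ² = Σ (O − E)² / E
  yellow: (134 − 113)² / 113 = 3.9027
  green: (92 − 113)² / 113 = 3.9027
χ² = 3.9027 + 3.9027 = 7.8054 ≈ 7.805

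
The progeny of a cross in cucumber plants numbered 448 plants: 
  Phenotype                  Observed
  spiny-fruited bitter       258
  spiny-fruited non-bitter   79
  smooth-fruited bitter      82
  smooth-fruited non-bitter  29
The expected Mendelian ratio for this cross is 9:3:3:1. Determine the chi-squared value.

0.524

Expected counts for N = 448 under a 9:3:3:1 ratio (total parts = 16):
  spiny-fruited bitter: 448 × 9/16 = 252
  spiny-fruited non-bitter: 448 × 3/16 = 84
  smooth-fruited bitter: 448 × 3/16 = 84
  smooth-fruited non-bitter: 448 × 1/16 = 28
χ² = Σ (O − E)² / E
  spiny-fruited bitter: (258 − 252)² / 252 = 0.1429
  spiny-fruited non-bitter: (79 − 84)² / 84 = 0.2976
  smooth-fruited bitter: (82 − 84)² / 84 = 0.0476
  smooth-fruited non-bitter: (29 − 28)² / 28 = 0.0357
χ² = 0.1429 + 0.2976 + 0.0476 + 0.0357 = 0.5238 ≈ 0.524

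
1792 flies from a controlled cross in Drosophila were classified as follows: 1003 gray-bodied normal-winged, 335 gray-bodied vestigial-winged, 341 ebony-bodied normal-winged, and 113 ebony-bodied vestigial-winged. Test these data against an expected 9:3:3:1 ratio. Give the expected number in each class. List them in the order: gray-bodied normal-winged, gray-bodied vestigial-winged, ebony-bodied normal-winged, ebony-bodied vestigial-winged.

1008, 336, 336, 112

Total ratio parts = 16. Expected numbers out of 1792:
  gray-bodied normal-winged: 1792 × 9/16 = 1008
  gray-bodied vestigial-winged: 1792 × 3/16 = 336
  ebony-bodied normal-winged: 1792 × 3/16 = 336
  ebony-bodied vestigial-winged: 1792 × 1/16 = 112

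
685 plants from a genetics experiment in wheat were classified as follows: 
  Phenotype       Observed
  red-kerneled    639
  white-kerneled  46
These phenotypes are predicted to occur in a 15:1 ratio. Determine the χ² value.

The 15:1 ratio has 16 parts, so with N = 685 the expected counts are:
  red-kerneled: 685 × 15/16 = 642.1875
  white-kerneled: 685 × 1/16 = 42.8125
χ² = Σ (O − E)² / E
  red-kerneled: (639 − 642.1875)² / 642.1875 = 0.0158
  white-kerneled: (46 − 42.8125)² / 42.8125 = 0.2373
χ² = 0.0158 + 0.2373 = 0.2531 ≈ 0.253

0.253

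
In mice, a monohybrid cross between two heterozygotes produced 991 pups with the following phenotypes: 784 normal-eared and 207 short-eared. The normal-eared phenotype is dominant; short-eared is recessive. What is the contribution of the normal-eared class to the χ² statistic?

For a monohybrid cross between heterozygotes with complete dominance, the expected phenotypic ratio is 3:1.
Expected counts for N = 991 under a 3:1 ratio (total parts = 4):
  normal-eared: 991 × 3/4 = 743.25
  short-eared: 991 × 1/4 = 247.75
Contribution of normal-eared: (784 − 743.25)² / 743.25 = 2.2342

2.234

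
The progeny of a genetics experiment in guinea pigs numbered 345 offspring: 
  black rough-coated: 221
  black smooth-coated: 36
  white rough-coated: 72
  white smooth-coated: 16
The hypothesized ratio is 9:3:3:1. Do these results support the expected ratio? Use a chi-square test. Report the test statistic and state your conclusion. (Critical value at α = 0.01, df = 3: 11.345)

18.723; not consistent

The 9:3:3:1 ratio has 16 parts, so with N = 345 the expected counts are:
  black rough-coated: 345 × 9/16 = 194.0625
  black smooth-coated: 345 × 3/16 = 64.6875
  white rough-coated: 345 × 3/16 = 64.6875
  white smooth-coated: 345 × 1/16 = 21.5625
χ² = Σ (O − E)² / E
  black rough-coated: (221 − 194.0625)² / 194.0625 = 3.7392
  black smooth-coated: (36 − 64.6875)² / 64.6875 = 12.7223
  white rough-coated: (72 − 64.6875)² / 64.6875 = 0.8266
  white smooth-coated: (16 − 21.5625)² / 21.5625 = 1.4350
χ² = 3.7392 + 12.7223 + 0.8266 + 1.4350 = 18.7231 ≈ 18.723
Degrees of freedom = 4 − 1 = 3; critical value at α = 0.01 is 11.345.
Since 18.723 > 11.345, we reject the null hypothesis — the data do not fit the 9:3:3:1 ratio.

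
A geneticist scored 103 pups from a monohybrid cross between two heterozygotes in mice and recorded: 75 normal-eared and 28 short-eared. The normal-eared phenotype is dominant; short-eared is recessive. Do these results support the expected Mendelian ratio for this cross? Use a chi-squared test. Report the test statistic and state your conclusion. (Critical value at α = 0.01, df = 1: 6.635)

0.262; consistent

For a monohybrid cross between heterozygotes with complete dominance, the expected phenotypic ratio is 3:1.
The 3:1 ratio has 4 parts, so with N = 103 the expected counts are:
  normal-eared: 103 × 3/4 = 77.25
  short-eared: 103 × 1/4 = 25.75
χ² = Σ (O − E)² / E
  normal-eared: (75 − 77.25)² / 77.25 = 0.0655
  short-eared: (28 − 25.75)² / 25.75 = 0.1966
χ² = 0.0655 + 0.1966 = 0.2621 ≈ 0.262
Degrees of freedom = 2 − 1 = 1; critical value at α = 0.01 is 6.635.
Since 0.262 < 6.635, we fail to reject the null hypothesis — the data are consistent with the 3:1 ratio.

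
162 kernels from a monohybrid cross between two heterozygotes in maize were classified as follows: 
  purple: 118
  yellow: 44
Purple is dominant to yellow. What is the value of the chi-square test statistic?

0.403

For a monohybrid cross between heterozygotes with complete dominance, the expected phenotypic ratio is 3:1.
The 3:1 ratio has 4 parts, so with N = 162 the expected counts are:
  purple: 162 × 3/4 = 121.5
  yellow: 162 × 1/4 = 40.5
χ² = Σ (O − E)² / E
  purple: (118 − 121.5)² / 121.5 = 0.1008
  yellow: (44 − 40.5)² / 40.5 = 0.3025
χ² = 0.1008 + 0.3025 = 0.4033 ≈ 0.403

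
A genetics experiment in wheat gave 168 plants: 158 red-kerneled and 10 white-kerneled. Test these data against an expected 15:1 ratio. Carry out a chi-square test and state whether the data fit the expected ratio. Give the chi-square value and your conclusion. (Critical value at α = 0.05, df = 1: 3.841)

Under the 15:1 hypothesis (Σ ratio = 16, N = 168):
  red-kerneled: 168 × 15/16 = 157.5
  white-kerneled: 168 × 1/16 = 10.5
χ² = Σ (O − E)² / E
  red-kerneled: (158 − 157.5)² / 157.5 = 0.0016
  white-kerneled: (10 − 10.5)² / 10.5 = 0.0238
χ² = 0.0016 + 0.0238 = 0.0254 ≈ 0.025
Degrees of freedom = 2 − 1 = 1; critical value at α = 0.05 is 3.841.
Since 0.025 < 3.841, we fail to reject the null hypothesis — the data are consistent with the 15:1 ratio.

0.025; consistent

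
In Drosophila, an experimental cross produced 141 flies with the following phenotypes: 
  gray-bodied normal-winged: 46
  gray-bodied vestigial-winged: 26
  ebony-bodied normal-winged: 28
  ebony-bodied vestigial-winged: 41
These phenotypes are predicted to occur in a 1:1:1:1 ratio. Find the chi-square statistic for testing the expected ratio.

8.135

Under the 1:1:1:1 hypothesis (Σ ratio = 4, N = 141):
  gray-bodied normal-winged: 141 × 1/4 = 35.25
  gray-bodied vestigial-winged: 141 × 1/4 = 35.25
  ebony-bodied normal-winged: 141 × 1/4 = 35.25
  ebony-bodied vestigial-winged: 141 × 1/4 = 35.25
χ² = Σ (O − E)² / E
  gray-bodied normal-winged: (46 − 35.25)² / 35.25 = 3.2784
  gray-bodied vestigial-winged: (26 − 35.25)² / 35.25 = 2.4273
  ebony-bodied normal-winged: (28 − 35.25)² / 35.25 = 1.4911
  ebony-bodied vestigial-winged: (41 − 35.25)² / 35.25 = 0.9379
χ² = 3.2784 + 2.4273 + 1.4911 + 0.9379 = 8.1347 ≈ 8.135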